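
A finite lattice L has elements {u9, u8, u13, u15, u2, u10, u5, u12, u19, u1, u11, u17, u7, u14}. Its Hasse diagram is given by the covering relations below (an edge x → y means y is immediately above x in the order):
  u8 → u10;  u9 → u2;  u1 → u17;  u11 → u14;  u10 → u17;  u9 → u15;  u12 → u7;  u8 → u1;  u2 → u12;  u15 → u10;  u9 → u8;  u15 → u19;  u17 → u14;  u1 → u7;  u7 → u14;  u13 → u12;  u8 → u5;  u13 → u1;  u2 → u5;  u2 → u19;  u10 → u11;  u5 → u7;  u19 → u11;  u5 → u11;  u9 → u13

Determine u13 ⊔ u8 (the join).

Common upper bounds of {u13, u8}: u1, u14, u17, u7.
The least among these is u1.

u1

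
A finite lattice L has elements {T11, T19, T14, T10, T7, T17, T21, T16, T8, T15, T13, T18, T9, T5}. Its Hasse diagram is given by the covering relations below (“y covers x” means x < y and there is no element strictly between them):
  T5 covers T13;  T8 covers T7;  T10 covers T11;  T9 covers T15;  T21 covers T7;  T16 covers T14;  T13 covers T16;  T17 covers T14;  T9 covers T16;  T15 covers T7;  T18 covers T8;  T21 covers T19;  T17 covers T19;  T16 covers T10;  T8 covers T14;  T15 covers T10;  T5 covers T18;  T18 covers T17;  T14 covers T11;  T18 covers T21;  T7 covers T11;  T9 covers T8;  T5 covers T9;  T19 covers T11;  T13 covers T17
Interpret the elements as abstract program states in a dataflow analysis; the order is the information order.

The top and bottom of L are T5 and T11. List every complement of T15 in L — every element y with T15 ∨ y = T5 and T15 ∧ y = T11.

Need y with T15 ∨ y = T5 and T15 ∧ y = T11.
Checking each element gives: T17, T19.

T17, T19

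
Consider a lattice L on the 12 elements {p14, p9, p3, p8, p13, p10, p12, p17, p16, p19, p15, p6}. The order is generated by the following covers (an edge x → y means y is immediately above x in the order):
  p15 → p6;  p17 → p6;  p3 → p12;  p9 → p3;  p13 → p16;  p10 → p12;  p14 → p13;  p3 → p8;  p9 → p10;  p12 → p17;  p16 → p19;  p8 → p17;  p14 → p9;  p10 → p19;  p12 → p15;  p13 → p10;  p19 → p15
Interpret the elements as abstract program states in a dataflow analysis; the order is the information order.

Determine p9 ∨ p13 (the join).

Common upper bounds of {p9, p13}: p10, p12, p15, p17, p19, p6.
The least among these is p10.

p10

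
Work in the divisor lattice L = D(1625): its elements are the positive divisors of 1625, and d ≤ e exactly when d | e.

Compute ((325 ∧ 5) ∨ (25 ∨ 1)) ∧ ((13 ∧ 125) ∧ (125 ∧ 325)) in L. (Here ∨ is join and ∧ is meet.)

325 ∧ 5 = 5
25 ∨ 1 = 25
5 ∨ 25 = 25
13 ∧ 125 = 1
125 ∧ 325 = 25
1 ∧ 25 = 1
25 ∧ 1 = 1

1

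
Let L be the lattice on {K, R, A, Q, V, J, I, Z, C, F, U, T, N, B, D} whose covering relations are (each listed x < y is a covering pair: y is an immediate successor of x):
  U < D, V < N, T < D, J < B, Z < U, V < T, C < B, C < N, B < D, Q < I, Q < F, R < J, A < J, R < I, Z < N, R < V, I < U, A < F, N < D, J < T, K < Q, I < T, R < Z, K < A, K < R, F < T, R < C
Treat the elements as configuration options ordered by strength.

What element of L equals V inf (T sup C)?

V

T ∨ C = D
V ∧ D = V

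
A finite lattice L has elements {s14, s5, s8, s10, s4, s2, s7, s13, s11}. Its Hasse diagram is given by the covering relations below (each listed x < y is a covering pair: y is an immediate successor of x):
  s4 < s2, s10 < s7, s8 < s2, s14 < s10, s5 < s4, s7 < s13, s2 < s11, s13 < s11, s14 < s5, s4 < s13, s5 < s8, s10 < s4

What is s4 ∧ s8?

s5

Common lower bounds of {s4, s8}: s14, s5.
The greatest among these is s5.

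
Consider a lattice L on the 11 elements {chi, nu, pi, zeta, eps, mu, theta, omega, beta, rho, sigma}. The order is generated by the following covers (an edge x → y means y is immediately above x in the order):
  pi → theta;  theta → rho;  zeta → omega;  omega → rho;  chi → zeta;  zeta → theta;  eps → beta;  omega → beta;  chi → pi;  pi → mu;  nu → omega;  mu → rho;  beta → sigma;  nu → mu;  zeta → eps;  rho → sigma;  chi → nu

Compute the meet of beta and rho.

omega

Common lower bounds of {beta, rho}: chi, nu, omega, zeta.
The greatest among these is omega.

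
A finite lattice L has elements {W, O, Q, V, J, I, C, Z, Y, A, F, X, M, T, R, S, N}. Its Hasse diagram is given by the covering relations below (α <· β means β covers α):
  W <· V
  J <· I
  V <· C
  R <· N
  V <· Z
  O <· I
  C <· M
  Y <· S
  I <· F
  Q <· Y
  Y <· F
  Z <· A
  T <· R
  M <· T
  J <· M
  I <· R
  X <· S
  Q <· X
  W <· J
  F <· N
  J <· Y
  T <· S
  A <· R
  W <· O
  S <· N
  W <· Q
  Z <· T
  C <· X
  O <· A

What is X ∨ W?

Common upper bounds of {X, W}: N, S, X.
The least among these is X.

X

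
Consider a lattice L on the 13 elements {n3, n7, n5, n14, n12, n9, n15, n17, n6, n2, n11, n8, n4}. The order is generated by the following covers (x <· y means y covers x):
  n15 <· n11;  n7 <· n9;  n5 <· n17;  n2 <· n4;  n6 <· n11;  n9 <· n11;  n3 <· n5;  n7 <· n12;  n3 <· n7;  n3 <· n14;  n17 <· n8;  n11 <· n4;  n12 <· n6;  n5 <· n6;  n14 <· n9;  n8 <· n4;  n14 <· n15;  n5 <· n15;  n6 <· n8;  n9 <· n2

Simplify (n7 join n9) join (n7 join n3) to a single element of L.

n9

n7 ∨ n9 = n9
n7 ∨ n3 = n7
n9 ∨ n7 = n9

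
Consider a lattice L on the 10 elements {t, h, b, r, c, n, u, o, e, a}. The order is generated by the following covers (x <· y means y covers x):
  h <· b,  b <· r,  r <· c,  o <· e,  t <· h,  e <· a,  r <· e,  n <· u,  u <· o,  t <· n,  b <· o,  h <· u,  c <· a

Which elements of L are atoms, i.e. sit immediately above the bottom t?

h, n

The atoms are exactly the elements that cover t: h, n.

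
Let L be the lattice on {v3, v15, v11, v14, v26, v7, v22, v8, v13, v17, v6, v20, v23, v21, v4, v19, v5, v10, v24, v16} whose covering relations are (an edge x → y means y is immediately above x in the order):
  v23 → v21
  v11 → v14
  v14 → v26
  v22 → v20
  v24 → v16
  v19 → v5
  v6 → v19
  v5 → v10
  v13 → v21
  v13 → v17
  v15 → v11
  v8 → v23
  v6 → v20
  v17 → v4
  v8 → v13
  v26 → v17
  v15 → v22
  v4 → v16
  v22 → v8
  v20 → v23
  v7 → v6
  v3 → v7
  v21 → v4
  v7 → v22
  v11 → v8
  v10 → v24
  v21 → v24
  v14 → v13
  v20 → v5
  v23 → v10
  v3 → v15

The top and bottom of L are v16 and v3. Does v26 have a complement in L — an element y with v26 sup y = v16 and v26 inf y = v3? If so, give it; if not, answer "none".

Need y with v26 ∨ y = v16 and v26 ∧ y = v3.
Checking each element gives: v19.

v19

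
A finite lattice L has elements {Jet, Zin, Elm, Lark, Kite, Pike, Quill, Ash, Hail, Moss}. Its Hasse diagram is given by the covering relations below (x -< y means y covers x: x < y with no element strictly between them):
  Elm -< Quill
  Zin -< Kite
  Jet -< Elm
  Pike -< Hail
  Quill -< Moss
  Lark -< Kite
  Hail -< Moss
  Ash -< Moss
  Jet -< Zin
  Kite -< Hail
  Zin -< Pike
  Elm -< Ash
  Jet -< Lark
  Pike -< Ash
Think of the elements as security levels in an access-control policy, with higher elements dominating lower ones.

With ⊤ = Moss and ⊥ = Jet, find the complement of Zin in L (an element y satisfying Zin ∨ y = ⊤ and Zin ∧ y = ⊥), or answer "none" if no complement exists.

Need y with Zin ∨ y = Moss and Zin ∧ y = Jet.
Checking each element gives: Quill.

Quill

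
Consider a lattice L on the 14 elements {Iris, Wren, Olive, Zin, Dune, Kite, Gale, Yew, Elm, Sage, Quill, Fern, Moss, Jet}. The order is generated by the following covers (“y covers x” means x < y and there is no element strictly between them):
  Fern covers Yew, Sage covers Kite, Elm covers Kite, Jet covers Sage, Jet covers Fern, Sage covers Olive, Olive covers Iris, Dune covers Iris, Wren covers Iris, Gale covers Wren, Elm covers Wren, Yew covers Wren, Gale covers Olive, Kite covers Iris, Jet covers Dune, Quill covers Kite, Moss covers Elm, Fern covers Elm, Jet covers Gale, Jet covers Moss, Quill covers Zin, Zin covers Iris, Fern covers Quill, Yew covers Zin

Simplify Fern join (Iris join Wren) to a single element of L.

Fern

Iris ∨ Wren = Wren
Fern ∨ Wren = Fern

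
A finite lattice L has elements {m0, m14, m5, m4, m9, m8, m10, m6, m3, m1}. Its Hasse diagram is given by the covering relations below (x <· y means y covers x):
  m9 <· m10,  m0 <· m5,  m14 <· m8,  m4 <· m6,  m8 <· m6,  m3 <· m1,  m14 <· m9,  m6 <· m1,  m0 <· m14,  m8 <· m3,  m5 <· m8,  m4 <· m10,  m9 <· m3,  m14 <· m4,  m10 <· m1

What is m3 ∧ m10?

m9

Common lower bounds of {m3, m10}: m0, m14, m9.
The greatest among these is m9.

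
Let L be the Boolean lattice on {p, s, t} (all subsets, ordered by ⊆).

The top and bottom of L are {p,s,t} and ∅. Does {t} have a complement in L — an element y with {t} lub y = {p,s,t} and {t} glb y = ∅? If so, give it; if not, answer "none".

Need y with {t} ∨ y = {p,s,t} and {t} ∧ y = ∅.
Checking each element gives: {p,s}.

{p,s}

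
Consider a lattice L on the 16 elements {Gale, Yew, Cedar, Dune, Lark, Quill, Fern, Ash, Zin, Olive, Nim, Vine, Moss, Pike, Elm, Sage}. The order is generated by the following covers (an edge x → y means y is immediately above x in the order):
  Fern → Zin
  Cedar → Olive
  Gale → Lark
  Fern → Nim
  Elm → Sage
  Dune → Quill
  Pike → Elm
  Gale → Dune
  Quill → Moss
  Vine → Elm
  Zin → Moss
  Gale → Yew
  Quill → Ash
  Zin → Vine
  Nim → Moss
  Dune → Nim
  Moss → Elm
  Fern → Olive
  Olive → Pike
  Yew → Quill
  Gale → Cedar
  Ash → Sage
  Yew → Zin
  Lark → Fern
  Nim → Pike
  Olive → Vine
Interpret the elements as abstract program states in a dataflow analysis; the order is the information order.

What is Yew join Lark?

Zin

Common upper bounds of {Yew, Lark}: Elm, Moss, Sage, Vine, Zin.
The least among these is Zin.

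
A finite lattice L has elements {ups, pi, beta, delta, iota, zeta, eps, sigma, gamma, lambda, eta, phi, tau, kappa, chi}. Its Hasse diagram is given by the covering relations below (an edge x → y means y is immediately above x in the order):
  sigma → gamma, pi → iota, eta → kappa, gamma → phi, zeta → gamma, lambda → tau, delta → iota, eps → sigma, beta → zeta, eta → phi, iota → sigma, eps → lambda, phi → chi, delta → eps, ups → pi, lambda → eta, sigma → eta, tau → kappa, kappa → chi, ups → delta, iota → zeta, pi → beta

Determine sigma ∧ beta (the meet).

pi

Common lower bounds of {sigma, beta}: pi, ups.
The greatest among these is pi.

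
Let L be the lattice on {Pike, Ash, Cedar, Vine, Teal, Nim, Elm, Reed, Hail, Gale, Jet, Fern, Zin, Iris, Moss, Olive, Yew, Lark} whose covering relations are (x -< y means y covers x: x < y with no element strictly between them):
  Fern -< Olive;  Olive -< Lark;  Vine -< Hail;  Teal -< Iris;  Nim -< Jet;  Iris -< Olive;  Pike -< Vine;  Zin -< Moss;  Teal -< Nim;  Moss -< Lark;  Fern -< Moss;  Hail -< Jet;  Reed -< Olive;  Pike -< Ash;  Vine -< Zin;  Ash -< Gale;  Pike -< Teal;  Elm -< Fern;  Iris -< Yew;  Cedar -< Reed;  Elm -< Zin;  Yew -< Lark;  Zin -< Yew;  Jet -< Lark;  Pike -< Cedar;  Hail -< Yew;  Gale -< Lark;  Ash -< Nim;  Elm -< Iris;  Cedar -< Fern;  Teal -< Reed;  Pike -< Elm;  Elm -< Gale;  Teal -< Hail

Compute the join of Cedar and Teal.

Common upper bounds of {Cedar, Teal}: Lark, Olive, Reed.
The least among these is Reed.

Reed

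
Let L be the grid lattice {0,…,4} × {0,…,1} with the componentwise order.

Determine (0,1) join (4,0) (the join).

Common upper bounds of {(0,1), (4,0)}: (4,1).
The least among these is (4,1).

(4,1)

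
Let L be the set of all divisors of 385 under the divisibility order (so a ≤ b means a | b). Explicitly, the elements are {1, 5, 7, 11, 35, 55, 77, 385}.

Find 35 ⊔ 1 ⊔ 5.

35

In the divisibility order, the join is the least common multiple: lcm(35, 1, 5) = 35.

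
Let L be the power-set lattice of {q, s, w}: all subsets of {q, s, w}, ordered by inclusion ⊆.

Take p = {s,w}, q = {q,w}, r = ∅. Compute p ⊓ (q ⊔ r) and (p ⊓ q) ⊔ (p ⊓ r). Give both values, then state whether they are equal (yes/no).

{w}; {w}; yes

q ⊔ r = {q,w}, so p ⊓ (q ⊔ r) = {s,w} ⊓ {q,w} = {w}.
p ⊓ q = {w} and p ⊓ r = ∅, so (p ⊓ q) ⊔ (p ⊓ r) = {w} ⊔ ∅ = {w}.
Equal: yes.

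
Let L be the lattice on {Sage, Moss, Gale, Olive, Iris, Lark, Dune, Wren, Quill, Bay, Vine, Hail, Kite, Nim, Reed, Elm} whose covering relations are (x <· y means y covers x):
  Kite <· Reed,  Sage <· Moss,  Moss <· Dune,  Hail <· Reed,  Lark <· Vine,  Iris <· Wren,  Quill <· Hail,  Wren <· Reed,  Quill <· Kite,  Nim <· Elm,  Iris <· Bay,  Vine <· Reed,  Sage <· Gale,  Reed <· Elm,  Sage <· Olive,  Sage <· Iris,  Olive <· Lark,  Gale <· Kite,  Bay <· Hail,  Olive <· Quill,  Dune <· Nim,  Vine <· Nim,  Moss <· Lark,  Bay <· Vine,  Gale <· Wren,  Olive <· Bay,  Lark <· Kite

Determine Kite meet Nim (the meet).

Lark

Common lower bounds of {Kite, Nim}: Lark, Moss, Olive, Sage.
The greatest among these is Lark.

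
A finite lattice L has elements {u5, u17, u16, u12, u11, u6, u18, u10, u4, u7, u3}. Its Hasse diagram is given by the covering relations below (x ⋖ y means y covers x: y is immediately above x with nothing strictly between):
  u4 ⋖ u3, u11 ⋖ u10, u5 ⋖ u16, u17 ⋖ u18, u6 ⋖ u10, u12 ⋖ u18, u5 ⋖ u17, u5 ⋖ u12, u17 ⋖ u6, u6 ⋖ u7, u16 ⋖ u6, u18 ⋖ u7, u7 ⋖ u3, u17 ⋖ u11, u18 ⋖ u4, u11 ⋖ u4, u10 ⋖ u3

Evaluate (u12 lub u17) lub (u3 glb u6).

u12 ∨ u17 = u18
u3 ∧ u6 = u6
u18 ∨ u6 = u7

u7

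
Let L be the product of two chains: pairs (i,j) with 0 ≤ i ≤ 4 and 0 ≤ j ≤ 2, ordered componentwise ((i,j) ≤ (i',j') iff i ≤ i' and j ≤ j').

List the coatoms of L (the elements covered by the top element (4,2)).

(3,2), (4,1)

The coatoms are exactly the elements covered by (4,2): (3,2), (4,1).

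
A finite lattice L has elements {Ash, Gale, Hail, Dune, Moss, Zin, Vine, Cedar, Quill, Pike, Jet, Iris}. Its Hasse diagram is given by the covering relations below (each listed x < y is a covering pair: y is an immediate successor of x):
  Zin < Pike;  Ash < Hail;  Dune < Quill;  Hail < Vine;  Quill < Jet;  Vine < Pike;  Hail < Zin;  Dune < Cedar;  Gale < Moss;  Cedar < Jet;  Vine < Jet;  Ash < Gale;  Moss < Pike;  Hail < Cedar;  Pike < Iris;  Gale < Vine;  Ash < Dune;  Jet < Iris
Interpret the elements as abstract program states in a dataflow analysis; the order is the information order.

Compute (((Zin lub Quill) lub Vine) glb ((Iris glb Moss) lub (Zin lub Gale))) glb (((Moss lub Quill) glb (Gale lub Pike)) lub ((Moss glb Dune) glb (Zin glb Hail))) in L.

Pike

Zin ∨ Quill = Iris
Iris ∨ Vine = Iris
Iris ∧ Moss = Moss
Zin ∨ Gale = Pike
Moss ∨ Pike = Pike
Iris ∧ Pike = Pike
Moss ∨ Quill = Iris
Gale ∨ Pike = Pike
Iris ∧ Pike = Pike
Moss ∧ Dune = Ash
Zin ∧ Hail = Hail
Ash ∧ Hail = Ash
Pike ∨ Ash = Pike
Pike ∧ Pike = Pike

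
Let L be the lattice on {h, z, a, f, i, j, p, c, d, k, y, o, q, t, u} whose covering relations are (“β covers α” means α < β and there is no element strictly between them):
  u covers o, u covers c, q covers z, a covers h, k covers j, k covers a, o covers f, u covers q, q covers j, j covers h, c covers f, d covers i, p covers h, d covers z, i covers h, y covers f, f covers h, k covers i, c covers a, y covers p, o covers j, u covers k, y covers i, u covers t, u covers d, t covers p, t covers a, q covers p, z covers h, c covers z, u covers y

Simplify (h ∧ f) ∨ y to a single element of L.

y

h ∧ f = h
h ∨ y = y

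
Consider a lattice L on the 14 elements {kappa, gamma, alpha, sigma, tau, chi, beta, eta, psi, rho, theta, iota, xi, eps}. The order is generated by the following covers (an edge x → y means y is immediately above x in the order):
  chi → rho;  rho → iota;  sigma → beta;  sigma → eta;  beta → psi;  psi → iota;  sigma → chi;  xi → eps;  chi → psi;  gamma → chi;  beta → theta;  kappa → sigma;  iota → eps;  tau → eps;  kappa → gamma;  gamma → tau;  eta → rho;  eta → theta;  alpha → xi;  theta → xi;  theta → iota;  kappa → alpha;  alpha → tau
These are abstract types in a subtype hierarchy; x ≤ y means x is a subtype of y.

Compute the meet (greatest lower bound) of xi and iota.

Common lower bounds of {xi, iota}: beta, eta, kappa, sigma, theta.
The greatest among these is theta.

theta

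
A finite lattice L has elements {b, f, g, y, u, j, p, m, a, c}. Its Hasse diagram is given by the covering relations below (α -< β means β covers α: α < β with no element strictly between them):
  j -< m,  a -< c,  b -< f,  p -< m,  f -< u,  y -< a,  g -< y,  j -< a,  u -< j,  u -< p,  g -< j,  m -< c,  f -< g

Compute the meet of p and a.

u

Common lower bounds of {p, a}: b, f, u.
The greatest among these is u.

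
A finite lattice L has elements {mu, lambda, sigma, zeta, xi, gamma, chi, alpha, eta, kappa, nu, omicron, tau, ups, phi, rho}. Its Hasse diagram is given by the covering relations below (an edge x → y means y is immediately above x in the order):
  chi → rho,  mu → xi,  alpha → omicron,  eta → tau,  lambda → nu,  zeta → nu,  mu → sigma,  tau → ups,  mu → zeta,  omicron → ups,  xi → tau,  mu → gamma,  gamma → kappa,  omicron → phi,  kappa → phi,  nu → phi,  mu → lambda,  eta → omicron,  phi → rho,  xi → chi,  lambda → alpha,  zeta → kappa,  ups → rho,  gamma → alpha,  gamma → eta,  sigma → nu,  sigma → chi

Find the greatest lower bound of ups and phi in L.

omicron

Common lower bounds of {ups, phi}: alpha, eta, gamma, lambda, mu, omicron.
The greatest among these is omicron.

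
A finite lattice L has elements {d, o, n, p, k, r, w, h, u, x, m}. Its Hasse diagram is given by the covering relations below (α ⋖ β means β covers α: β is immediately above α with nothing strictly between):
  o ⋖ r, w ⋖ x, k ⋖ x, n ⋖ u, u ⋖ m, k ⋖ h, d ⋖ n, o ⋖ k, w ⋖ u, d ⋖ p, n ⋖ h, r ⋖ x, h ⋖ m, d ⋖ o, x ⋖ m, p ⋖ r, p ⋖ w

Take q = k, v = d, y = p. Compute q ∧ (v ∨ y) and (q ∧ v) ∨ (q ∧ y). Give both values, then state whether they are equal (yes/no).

d; d; yes

v ∨ y = p, so q ∧ (v ∨ y) = k ∧ p = d.
q ∧ v = d and q ∧ y = d, so (q ∧ v) ∨ (q ∧ y) = d ∨ d = d.
Equal: yes.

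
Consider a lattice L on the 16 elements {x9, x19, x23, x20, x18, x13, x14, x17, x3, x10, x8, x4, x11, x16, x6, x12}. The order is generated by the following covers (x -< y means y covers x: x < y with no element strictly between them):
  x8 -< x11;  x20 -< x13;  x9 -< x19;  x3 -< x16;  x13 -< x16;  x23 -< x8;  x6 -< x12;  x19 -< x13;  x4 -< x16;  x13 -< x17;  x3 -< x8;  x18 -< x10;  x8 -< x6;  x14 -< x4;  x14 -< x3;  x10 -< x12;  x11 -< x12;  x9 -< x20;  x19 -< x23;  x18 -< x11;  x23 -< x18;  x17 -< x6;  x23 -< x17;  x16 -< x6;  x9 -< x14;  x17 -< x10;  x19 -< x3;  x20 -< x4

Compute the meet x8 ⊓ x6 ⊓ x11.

Common lower bounds of {x8, x6, x11}: x14, x19, x23, x3, x8, x9.
The greatest among these is x8.

x8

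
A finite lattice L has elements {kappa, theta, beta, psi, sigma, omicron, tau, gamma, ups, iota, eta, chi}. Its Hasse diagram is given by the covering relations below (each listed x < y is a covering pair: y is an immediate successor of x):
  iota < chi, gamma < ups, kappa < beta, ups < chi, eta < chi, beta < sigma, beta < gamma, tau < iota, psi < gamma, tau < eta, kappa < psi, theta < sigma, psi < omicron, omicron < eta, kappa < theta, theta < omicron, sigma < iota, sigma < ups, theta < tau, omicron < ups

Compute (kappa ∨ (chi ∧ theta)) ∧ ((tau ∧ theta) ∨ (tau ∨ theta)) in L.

theta

chi ∧ theta = theta
kappa ∨ theta = theta
tau ∧ theta = theta
tau ∨ theta = tau
theta ∨ tau = tau
theta ∧ tau = theta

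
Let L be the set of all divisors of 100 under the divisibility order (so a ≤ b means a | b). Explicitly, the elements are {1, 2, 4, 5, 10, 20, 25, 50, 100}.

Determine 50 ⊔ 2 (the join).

In the divisibility order, the join is the least common multiple: lcm(50, 2) = 50.

50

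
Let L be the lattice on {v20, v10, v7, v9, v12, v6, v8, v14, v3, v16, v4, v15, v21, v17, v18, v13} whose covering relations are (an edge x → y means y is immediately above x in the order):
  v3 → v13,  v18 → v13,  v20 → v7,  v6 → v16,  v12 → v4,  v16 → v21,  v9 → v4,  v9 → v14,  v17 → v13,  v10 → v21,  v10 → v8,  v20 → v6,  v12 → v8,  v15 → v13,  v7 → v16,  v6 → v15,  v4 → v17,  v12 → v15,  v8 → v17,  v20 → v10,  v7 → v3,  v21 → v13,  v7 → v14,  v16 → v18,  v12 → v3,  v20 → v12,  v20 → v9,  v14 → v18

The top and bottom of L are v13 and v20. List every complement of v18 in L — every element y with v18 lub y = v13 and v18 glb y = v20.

Need y with v18 ∨ y = v13 and v18 ∧ y = v20.
Checking each element gives: v10, v12, v8.

v10, v12, v8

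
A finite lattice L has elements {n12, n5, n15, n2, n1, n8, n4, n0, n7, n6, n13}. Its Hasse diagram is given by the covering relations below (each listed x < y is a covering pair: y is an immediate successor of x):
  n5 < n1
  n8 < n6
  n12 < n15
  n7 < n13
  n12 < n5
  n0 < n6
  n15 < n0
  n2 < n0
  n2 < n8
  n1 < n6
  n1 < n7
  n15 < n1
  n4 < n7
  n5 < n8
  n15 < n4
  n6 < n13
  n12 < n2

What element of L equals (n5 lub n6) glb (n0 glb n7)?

n5 ∨ n6 = n6
n0 ∧ n7 = n15
n6 ∧ n15 = n15

n15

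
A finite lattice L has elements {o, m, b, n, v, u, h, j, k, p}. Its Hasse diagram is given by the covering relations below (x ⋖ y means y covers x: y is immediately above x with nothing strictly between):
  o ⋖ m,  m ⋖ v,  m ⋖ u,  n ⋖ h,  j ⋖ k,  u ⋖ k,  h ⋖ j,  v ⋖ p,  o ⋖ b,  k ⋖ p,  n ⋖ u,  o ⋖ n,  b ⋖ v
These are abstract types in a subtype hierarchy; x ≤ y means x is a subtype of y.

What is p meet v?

Common lower bounds of {p, v}: b, m, o, v.
The greatest among these is v.

v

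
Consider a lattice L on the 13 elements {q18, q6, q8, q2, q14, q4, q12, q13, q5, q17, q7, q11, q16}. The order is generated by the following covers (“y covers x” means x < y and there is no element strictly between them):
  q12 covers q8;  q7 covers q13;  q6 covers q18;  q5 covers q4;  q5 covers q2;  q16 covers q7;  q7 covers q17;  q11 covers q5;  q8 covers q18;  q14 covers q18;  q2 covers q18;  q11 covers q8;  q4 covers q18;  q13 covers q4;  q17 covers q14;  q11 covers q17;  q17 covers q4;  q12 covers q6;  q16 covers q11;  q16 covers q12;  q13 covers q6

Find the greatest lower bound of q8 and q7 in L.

q18

Common lower bounds of {q8, q7}: q18.
The greatest among these is q18.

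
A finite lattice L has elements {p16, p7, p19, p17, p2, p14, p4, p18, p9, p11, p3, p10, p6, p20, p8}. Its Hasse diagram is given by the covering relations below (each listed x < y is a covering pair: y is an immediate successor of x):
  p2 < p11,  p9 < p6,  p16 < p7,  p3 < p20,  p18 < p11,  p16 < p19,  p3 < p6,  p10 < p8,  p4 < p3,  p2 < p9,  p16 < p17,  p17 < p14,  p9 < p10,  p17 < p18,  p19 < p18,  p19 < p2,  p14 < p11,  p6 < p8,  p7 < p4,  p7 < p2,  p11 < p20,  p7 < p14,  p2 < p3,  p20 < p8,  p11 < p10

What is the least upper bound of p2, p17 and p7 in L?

p11

Common upper bounds of {p2, p17, p7}: p10, p11, p20, p8.
The least among these is p11.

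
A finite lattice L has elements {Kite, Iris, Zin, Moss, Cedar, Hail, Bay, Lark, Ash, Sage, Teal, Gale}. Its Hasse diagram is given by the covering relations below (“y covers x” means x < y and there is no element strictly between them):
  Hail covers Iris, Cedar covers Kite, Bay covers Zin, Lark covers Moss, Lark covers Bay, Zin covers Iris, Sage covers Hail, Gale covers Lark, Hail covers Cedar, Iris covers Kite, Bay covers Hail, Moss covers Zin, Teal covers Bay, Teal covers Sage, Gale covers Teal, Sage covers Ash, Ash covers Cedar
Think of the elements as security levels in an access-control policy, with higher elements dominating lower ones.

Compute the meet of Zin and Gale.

Common lower bounds of {Zin, Gale}: Iris, Kite, Zin.
The greatest among these is Zin.

Zin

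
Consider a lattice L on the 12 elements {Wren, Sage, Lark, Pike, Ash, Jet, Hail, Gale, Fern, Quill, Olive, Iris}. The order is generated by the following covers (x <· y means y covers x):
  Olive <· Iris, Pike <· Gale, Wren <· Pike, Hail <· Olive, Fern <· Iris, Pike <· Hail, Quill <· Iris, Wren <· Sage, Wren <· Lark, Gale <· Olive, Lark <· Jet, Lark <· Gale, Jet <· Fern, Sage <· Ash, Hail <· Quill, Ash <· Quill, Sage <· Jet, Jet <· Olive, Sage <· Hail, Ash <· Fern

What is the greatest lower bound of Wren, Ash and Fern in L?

Wren

Common lower bounds of {Wren, Ash, Fern}: Wren.
The greatest among these is Wren.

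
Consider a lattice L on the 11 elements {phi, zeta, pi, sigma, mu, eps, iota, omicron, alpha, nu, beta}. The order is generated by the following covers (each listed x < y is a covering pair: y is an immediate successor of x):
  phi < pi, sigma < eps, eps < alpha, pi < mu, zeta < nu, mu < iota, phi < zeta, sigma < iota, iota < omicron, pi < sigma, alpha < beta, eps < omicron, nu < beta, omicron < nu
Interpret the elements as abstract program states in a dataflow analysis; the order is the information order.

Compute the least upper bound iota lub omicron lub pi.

omicron

Common upper bounds of {iota, omicron, pi}: beta, nu, omicron.
The least among these is omicron.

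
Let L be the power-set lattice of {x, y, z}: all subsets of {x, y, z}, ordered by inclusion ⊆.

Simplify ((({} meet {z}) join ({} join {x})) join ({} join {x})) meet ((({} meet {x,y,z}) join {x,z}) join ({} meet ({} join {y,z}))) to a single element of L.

{x}

{} ∧ {z} = {}
{} ∨ {x} = {x}
{} ∨ {x} = {x}
{} ∨ {x} = {x}
{x} ∨ {x} = {x}
{} ∧ {x,y,z} = {}
{} ∨ {x,z} = {x,z}
{} ∨ {y,z} = {y,z}
{} ∧ {y,z} = {}
{x,z} ∨ {} = {x,z}
{x} ∧ {x,z} = {x}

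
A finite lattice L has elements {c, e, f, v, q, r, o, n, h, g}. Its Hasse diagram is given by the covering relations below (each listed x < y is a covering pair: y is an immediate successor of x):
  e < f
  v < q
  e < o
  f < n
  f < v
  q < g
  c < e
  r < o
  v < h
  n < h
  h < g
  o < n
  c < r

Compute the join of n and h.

Common upper bounds of {n, h}: g, h.
The least among these is h.

h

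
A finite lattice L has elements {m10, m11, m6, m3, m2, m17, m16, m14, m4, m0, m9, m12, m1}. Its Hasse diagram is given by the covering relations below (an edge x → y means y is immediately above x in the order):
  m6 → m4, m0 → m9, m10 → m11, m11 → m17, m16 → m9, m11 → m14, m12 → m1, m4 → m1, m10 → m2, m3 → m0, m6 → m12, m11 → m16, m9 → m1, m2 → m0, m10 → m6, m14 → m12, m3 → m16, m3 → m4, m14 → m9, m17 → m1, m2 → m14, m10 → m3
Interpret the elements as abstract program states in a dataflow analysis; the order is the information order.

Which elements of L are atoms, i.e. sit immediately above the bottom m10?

m11, m2, m3, m6

The atoms are exactly the elements that cover m10: m11, m2, m3, m6.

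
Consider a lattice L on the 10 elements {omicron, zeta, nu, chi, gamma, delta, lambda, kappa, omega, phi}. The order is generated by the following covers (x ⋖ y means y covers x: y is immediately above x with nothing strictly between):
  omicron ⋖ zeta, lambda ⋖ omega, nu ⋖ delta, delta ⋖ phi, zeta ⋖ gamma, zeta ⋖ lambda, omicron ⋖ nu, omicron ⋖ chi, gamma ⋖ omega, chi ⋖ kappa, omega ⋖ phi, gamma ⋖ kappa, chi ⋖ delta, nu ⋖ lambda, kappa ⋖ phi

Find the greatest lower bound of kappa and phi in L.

kappa

Common lower bounds of {kappa, phi}: chi, gamma, kappa, omicron, zeta.
The greatest among these is kappa.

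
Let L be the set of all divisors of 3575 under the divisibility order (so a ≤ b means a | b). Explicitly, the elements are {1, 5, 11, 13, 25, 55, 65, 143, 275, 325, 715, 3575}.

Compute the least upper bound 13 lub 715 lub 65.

In the divisibility order, the join is the least common multiple: lcm(13, 715, 65) = 715.

715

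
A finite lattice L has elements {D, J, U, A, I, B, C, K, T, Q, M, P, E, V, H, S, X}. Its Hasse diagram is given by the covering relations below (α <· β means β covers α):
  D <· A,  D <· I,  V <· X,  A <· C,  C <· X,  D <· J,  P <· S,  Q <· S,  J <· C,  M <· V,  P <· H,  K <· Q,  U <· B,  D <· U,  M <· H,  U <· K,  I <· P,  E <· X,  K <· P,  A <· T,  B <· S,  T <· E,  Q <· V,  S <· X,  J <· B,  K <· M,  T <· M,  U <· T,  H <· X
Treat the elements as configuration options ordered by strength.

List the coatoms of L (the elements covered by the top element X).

The coatoms are exactly the elements covered by X: C, E, H, S, V.

C, E, H, S, V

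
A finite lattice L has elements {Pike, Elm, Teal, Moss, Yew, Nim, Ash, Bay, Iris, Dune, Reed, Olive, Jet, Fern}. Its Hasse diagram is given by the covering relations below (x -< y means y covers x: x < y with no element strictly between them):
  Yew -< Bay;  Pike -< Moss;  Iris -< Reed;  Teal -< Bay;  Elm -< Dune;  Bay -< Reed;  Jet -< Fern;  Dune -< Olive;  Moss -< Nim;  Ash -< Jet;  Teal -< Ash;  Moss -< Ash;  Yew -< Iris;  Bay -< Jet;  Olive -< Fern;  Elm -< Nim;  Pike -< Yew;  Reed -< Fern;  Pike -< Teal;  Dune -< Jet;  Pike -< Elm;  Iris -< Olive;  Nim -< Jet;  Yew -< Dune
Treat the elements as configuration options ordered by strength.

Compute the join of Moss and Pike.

Common upper bounds of {Moss, Pike}: Ash, Fern, Jet, Moss, Nim.
The least among these is Moss.

Moss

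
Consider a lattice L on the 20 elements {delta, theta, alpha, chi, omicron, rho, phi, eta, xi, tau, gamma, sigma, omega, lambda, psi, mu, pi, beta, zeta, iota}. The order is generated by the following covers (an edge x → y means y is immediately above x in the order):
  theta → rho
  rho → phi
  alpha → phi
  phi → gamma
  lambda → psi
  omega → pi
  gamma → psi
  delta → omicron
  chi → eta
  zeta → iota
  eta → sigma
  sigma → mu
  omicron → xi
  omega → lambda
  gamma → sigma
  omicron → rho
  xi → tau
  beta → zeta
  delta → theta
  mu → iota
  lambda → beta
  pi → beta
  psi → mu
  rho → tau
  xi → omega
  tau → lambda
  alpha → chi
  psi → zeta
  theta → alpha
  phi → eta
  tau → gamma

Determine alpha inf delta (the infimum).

delta

Common lower bounds of {alpha, delta}: delta.
The greatest among these is delta.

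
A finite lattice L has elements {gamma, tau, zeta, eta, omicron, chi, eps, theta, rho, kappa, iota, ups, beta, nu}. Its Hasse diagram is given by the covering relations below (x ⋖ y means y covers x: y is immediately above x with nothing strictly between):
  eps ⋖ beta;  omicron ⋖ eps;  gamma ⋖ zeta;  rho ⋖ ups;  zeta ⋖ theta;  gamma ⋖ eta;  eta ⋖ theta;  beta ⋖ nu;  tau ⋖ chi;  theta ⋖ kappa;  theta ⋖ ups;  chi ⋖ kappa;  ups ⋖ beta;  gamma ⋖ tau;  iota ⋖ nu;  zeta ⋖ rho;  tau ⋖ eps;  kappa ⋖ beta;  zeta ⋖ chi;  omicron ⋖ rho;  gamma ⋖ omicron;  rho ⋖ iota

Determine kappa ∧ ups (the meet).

theta

Common lower bounds of {kappa, ups}: eta, gamma, theta, zeta.
The greatest among these is theta.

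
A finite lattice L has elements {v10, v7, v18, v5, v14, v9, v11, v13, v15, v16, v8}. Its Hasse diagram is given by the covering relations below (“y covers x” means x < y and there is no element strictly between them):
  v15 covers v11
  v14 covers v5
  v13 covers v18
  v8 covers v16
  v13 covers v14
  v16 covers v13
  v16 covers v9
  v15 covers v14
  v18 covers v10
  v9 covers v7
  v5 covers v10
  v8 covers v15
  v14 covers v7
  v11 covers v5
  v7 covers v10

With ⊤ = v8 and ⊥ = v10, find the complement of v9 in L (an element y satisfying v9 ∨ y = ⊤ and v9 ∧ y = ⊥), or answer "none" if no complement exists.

Need y with v9 ∨ y = v8 and v9 ∧ y = v10.
Checking each element gives: v11.

v11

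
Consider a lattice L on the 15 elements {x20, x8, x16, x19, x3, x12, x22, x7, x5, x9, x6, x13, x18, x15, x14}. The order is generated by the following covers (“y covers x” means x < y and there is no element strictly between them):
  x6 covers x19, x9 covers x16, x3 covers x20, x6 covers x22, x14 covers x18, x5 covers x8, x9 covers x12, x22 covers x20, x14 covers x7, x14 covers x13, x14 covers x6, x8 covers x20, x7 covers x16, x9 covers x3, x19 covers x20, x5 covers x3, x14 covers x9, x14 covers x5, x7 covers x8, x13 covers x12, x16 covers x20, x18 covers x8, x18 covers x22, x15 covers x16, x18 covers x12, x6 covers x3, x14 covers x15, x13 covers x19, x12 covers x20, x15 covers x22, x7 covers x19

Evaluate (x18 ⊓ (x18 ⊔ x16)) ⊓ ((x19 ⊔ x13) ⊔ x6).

x18 ∨ x16 = x14
x18 ∧ x14 = x18
x19 ∨ x13 = x13
x13 ∨ x6 = x14
x18 ∧ x14 = x18

x18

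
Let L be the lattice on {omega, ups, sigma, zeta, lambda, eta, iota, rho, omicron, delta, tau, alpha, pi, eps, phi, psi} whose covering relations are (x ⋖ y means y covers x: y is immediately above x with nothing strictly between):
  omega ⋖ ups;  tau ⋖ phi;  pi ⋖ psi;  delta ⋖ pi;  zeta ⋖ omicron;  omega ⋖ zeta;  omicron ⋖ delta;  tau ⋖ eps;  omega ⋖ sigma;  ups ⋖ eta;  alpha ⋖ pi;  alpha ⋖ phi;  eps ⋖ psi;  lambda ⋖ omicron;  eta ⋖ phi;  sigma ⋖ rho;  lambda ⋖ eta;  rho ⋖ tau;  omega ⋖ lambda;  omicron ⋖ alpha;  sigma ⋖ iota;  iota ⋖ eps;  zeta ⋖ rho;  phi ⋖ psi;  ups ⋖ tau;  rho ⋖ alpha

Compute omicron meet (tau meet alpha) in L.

tau ∧ alpha = rho
omicron ∧ rho = zeta

zeta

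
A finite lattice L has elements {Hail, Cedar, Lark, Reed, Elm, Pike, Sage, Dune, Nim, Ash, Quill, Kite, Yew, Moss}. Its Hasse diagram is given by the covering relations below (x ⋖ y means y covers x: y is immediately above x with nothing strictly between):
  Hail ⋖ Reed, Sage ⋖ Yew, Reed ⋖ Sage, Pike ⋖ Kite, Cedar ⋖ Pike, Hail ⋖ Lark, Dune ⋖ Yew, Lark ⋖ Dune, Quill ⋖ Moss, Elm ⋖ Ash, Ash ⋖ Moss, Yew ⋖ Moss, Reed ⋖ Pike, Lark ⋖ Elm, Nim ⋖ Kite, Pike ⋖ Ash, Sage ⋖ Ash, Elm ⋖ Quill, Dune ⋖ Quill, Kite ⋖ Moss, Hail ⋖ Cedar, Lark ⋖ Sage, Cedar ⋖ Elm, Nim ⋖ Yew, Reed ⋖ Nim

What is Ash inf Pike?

Common lower bounds of {Ash, Pike}: Cedar, Hail, Pike, Reed.
The greatest among these is Pike.

Pike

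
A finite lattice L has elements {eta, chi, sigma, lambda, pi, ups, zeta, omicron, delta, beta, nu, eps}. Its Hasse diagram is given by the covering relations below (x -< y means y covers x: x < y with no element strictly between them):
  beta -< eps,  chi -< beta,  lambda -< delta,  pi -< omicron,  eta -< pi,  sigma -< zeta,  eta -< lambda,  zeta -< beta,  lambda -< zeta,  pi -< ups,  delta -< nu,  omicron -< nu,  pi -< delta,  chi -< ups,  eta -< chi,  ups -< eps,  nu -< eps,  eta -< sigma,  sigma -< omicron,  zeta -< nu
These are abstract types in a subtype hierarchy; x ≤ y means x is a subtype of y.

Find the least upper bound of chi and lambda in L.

beta

Common upper bounds of {chi, lambda}: beta, eps.
The least among these is beta.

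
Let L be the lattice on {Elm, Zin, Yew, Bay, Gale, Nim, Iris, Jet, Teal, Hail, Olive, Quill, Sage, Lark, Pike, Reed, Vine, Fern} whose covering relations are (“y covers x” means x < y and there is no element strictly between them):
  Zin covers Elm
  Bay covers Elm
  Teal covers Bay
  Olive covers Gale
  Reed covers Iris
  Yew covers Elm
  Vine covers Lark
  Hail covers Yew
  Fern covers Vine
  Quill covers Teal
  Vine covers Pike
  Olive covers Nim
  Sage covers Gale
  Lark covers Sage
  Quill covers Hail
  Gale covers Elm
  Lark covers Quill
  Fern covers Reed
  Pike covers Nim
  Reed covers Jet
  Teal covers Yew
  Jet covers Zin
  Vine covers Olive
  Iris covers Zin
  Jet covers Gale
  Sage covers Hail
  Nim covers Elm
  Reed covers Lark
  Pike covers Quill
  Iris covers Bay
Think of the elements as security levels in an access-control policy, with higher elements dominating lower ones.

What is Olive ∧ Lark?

Common lower bounds of {Olive, Lark}: Elm, Gale.
The greatest among these is Gale.

Gale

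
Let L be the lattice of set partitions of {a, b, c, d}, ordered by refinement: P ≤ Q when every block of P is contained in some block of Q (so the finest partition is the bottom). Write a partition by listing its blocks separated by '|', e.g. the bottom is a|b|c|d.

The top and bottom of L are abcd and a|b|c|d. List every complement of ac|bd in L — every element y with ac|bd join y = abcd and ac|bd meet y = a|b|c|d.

Need y with ac|bd ∨ y = abcd and ac|bd ∧ y = a|b|c|d.
Checking each element gives: ab|cd, ab|c|d, ad|bc, ad|b|c, a|bc|d, a|b|cd.

ab|cd, ab|c|d, ad|bc, ad|b|c, a|bc|d, a|b|cd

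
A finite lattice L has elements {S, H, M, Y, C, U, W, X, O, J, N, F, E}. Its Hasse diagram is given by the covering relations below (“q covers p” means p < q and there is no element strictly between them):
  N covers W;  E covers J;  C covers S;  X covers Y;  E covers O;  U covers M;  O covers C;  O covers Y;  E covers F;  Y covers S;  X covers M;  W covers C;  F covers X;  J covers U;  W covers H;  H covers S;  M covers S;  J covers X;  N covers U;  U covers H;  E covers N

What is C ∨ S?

Common upper bounds of {C, S}: C, E, N, O, W.
The least among these is C.

C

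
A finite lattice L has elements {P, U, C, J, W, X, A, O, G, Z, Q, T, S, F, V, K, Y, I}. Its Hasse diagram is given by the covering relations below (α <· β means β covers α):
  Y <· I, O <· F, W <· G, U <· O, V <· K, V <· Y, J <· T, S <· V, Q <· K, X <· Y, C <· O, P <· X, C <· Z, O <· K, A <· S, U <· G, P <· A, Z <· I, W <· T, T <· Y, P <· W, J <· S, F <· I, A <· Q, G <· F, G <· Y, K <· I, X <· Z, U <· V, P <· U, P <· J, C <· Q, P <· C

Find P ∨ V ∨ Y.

Y

Common upper bounds of {P, V, Y}: I, Y.
The least among these is Y.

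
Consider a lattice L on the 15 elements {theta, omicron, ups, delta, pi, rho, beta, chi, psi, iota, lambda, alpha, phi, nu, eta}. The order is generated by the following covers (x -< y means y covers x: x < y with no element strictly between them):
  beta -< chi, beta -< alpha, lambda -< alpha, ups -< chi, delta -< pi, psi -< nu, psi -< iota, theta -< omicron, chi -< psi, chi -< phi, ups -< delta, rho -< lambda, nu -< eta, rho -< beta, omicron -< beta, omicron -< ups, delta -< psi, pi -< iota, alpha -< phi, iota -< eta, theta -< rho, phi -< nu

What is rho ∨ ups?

Common upper bounds of {rho, ups}: chi, eta, iota, nu, phi, psi.
The least among these is chi.

chi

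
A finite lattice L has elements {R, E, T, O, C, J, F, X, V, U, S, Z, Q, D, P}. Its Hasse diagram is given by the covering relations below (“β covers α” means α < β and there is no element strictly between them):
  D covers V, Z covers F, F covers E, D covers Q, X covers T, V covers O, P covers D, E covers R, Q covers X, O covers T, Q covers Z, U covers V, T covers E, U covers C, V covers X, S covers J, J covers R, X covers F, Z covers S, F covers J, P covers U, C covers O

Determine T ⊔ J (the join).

Common upper bounds of {T, J}: D, P, Q, U, V, X.
The least among these is X.

X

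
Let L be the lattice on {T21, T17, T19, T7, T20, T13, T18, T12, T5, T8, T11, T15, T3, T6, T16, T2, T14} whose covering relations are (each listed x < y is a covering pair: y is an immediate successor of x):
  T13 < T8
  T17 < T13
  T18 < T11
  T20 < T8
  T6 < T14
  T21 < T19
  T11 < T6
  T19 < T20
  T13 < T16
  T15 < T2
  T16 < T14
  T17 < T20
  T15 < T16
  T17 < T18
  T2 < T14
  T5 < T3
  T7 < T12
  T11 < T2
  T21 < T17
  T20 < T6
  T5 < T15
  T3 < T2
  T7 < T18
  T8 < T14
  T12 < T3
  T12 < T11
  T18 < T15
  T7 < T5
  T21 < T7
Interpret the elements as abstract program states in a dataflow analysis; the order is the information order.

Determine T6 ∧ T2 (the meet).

T11

Common lower bounds of {T6, T2}: T11, T12, T17, T18, T21, T7.
The greatest among these is T11.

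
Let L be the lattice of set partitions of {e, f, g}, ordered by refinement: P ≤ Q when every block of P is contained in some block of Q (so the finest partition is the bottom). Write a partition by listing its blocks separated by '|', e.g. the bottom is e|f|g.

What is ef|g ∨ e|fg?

The join of ef|g and e|fg merges any blocks that overlap across the partitions, giving efg.

efg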